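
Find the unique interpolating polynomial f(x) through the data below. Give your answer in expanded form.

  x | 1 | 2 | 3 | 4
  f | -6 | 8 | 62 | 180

Newton's divided differences:
f[1,2] = (8 - (-6)) / (2 - 1) = 14
f[2,3] = (62 - 8) / (3 - 2) = 54
f[3,4] = (180 - 62) / (4 - 3) = 118
f[1,2,3] = (54 - 14) / (3 - 1) = 20
f[2,3,4] = (118 - 54) / (4 - 2) = 32
f[1,2,3,4] = (32 - 20) / (4 - 1) = 4
f(x) = -6 + 14·(x - 1) + 20·(x - 1)(x - 2) + 4·(x - 1)(x - 2)(x - 3)
Expanding: f(x) = 4x^3 - 4x^2 - 2x - 4

f(x) = 4x^3 - 4x^2 - 2x - 4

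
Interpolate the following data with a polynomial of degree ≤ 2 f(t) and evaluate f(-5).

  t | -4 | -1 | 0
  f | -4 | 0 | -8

-44/3

L_0(-5) = (-4)·(-5)/[(-3)·(-4)] = 5/3
L_1(-5) = (-1)·(-5)/[(3)·(-1)] = -5/3
L_2(-5) = (-1)·(-4)/[(4)·(1)] = 1
Sum: (-4)·(5/3) + 0 + (-8)·(1) = -44/3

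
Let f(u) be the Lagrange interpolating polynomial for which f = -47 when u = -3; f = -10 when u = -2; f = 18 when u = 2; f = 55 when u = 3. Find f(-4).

-120

Evaluate each Lagrange basis at u = -4:
L_0(-4) = (-2)·(-6)·(-7)/[(-1)·(-5)·(-6)] = 14/5
L_1(-4) = (-1)·(-6)·(-7)/[(1)·(-4)·(-5)] = -21/10
L_2(-4) = (-1)·(-2)·(-7)/[(5)·(4)·(-1)] = 7/10
L_3(-4) = (-1)·(-2)·(-6)/[(6)·(5)·(1)] = -2/5
Sum: (-47)·(14/5) + (-10)·(-21/10) + 18·(7/10) + 55·(-2/5) = -120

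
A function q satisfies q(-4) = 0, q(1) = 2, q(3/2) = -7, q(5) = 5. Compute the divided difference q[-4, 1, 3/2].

q[-4,1] = (2 - 0) / (1 - (-4)) = 2/5
q[1,3/2] = (-7 - 2) / (3/2 - 1) = -18
q[-4,1,3/2] = (-18 - 2/5) / (3/2 - (-4)) = -184/55

-184/55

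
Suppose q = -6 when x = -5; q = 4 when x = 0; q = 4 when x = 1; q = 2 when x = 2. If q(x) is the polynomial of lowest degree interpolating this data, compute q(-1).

Using Newton's divided-difference form:
q[-5,0] = (4 - (-6)) / (0 - (-5)) = 2
q[0,1] = (4 - 4) / (1 - 0) = 0
q[1,2] = (2 - 4) / (2 - 1) = -2
q[-5,0,1] = (0 - 2) / (1 - (-5)) = -1/3
q[0,1,2] = (-2 - 0) / (2 - 0) = -1
q[-5,0,1,2] = (-1 - (-1/3)) / (2 - (-5)) = -2/21
q(-1) = -6 + 2·(4) + (-1/3)·(4)·(-1) + (-2/21)·(4)·(-1)·(-2) = 18/7

18/7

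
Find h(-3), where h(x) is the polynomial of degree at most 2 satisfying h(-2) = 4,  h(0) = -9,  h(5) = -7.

471/35

Using Newton's divided-difference form:
h[-2,0] = (-9 - 4) / (0 - (-2)) = -13/2
h[0,5] = (-7 - (-9)) / (5 - 0) = 2/5
h[-2,0,5] = (2/5 - (-13/2)) / (5 - (-2)) = 69/70
h(-3) = 4 + (-13/2)·(-1) + (69/70)·(-1)·(-3) = 471/35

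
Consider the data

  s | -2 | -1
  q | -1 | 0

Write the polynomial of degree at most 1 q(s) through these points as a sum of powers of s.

Build the Lagrange basis polynomials:
L_0(s) = (s + 1) / [-1] = -s - 1
L_1(s) = (s + 2) / [1] = s + 2
q(s) = (-1)·L_0 + 0·L_1
  (-1)·L_0(s) = s + 1
  0·L_1(s) = 0
Adding term by term: s + 1

q(s) = s + 1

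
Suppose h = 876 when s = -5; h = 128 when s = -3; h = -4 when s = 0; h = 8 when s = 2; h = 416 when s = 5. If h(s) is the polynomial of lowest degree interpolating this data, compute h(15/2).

Evaluate each Lagrange basis at s = 15/2:
L_0(15/2) = (21/2)·(15/2)·(11/2)·(5/2)/[(-2)·(-5)·(-7)·(-10)] = 99/64
L_1(15/2) = (25/2)·(15/2)·(11/2)·(5/2)/[(2)·(-3)·(-5)·(-8)] = -1375/256
L_2(15/2) = (25/2)·(21/2)·(11/2)·(5/2)/[(5)·(3)·(-2)·(-5)] = 385/32
L_3(15/2) = (25/2)·(21/2)·(15/2)·(5/2)/[(7)·(5)·(2)·(-3)] = -375/32
L_4(15/2) = (25/2)·(21/2)·(15/2)·(11/2)/[(10)·(8)·(5)·(3)] = 1155/256
Sum: 876·(99/64) + 128·(-1375/256) + (-4)·(385/32) + 8·(-375/32) + 416·(1155/256) = 38441/16

38441/16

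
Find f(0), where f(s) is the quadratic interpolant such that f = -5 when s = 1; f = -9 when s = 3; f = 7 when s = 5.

9/2

L_0(0) = (-3)·(-5)/[(-2)·(-4)] = 15/8
L_1(0) = (-1)·(-5)/[(2)·(-2)] = -5/4
L_2(0) = (-1)·(-3)/[(4)·(2)] = 3/8
Sum: (-5)·(15/8) + (-9)·(-5/4) + 7·(3/8) = 9/2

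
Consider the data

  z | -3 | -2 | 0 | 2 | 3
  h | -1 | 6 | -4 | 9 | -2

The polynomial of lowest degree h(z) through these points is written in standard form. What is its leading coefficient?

Build the Lagrange basis polynomials:
L_0(z) = (z + 2)z(z - 2)(z - 3) / [90] = (1/90)z^4 - (1/30)z^3 - (2/45)z^2 + (2/15)z
L_1(z) = (z + 3)z(z - 2)(z - 3) / [-40] = -(1/40)z^4 + (1/20)z^3 + (9/40)z^2 - (9/20)z
L_2(z) = (z + 3)(z + 2)(z - 2)(z - 3) / [36] = (1/36)z^4 - (13/36)z^2 + 1
L_3(z) = (z + 3)(z + 2)z(z - 3) / [-40] = -(1/40)z^4 - (1/20)z^3 + (9/40)z^2 + (9/20)z
L_4(z) = (z + 3)(z + 2)z(z - 2) / [90] = (1/90)z^4 + (1/30)z^3 - (2/45)z^2 - (2/15)z
h(z) = (-1)·L_0 + 6·L_1 + (-4)·L_2 + 9·L_3 + (-2)·L_4
Only the coefficient of z^4 is needed; take it from each L_i and combine:
(-1)·(1/90) + 6·(-1/40) + (-4)·(1/36) + 9·(-1/40) + (-2)·(1/90) = -187/360

-187/360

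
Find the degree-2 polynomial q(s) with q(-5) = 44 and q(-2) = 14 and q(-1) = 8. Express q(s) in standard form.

q(s) = s^2 - 3s + 4

Build the Lagrange basis polynomials:
L_0(s) = (s + 2)(s + 1) / [12] = (1/12)s^2 + (1/4)s + 1/6
L_1(s) = (s + 5)(s + 1) / [-3] = -(1/3)s^2 - 2s - 5/3
L_2(s) = (s + 5)(s + 2) / [4] = (1/4)s^2 + (7/4)s + 5/2
q(s) = 44·L_0 + 14·L_1 + 8·L_2
  44·L_0(s) = (11/3)s^2 + 11s + 22/3
  14·L_1(s) = -(14/3)s^2 - 28s - 70/3
  8·L_2(s) = 2s^2 + 14s + 20
Adding term by term: s^2 - 3s + 4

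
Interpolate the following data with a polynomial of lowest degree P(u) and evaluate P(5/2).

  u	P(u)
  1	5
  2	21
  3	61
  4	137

149/4

Using Newton's divided-difference form:
P[1,2] = (21 - 5) / (2 - 1) = 16
P[2,3] = (61 - 21) / (3 - 2) = 40
P[3,4] = (137 - 61) / (4 - 3) = 76
P[1,2,3] = (40 - 16) / (3 - 1) = 12
P[2,3,4] = (76 - 40) / (4 - 2) = 18
P[1,2,3,4] = (18 - 12) / (4 - 1) = 2
P(5/2) = 5 + 16·(3/2) + 12·(3/2)·(1/2) + 2·(3/2)·(1/2)·(-1/2) = 149/4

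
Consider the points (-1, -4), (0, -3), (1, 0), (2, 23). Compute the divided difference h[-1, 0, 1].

h[-1,0] = (-3 - (-4)) / (0 - (-1)) = 1
h[0,1] = (0 - (-3)) / (1 - 0) = 3
h[-1,0,1] = (3 - 1) / (1 - (-1)) = 1

1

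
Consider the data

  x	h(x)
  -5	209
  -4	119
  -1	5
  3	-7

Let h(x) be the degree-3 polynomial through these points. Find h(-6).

335

L_0(-6) = (-2)·(-5)·(-9)/[(-1)·(-4)·(-8)] = 45/16
L_1(-6) = (-1)·(-5)·(-9)/[(1)·(-3)·(-7)] = -15/7
L_2(-6) = (-1)·(-2)·(-9)/[(4)·(3)·(-4)] = 3/8
L_3(-6) = (-1)·(-2)·(-5)/[(8)·(7)·(4)] = -5/112
Sum: 209·(45/16) + 119·(-15/7) + 5·(3/8) + (-7)·(-5/112) = 335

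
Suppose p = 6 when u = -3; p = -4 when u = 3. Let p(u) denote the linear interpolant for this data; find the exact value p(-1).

L_0(-1) = (-4)/[(-6)] = 2/3
L_1(-1) = (2)/[(6)] = 1/3
Sum: 6·(2/3) + (-4)·(1/3) = 8/3

8/3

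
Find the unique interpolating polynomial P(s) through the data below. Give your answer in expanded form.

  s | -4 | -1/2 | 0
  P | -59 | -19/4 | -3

L_0(s) = (s + 1/2)s / [14] = (1/14)s^2 + (1/28)s
L_1(s) = (s + 4)s / [-7/4] = -(4/7)s^2 - (16/7)s
L_2(s) = (s + 4)(s + 1/2) / [2] = (1/2)s^2 + (9/4)s + 1
P(s) = (-59)·L_0 + (-19/4)·L_1 + (-3)·L_2
  (-59)·L_0(s) = -(59/14)s^2 - (59/28)s
  (-19/4)·L_1(s) = (19/7)s^2 + (76/7)s
  (-3)·L_2(s) = -(3/2)s^2 - (27/4)s - 3
Adding term by term: -3s^2 + 2s - 3

P(s) = -3s^2 + 2s - 3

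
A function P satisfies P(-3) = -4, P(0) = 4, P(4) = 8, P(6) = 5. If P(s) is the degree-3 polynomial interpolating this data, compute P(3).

113/14

L_0(3) = (3)·(-1)·(-3)/[(-3)·(-7)·(-9)] = -1/21
L_1(3) = (6)·(-1)·(-3)/[(3)·(-4)·(-6)] = 1/4
L_2(3) = (6)·(3)·(-3)/[(7)·(4)·(-2)] = 27/28
L_3(3) = (6)·(3)·(-1)/[(9)·(6)·(2)] = -1/6
Sum: (-4)·(-1/21) + 4·(1/4) + 8·(27/28) + 5·(-1/6) = 113/14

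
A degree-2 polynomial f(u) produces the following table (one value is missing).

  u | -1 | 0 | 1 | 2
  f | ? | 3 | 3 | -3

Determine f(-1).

-3

The 3 known values determine f uniquely (degree ≤ 2).
L_0(-1) = (-2)·(-3)/[(-1)·(-2)] = 3
L_1(-1) = (-1)·(-3)/[(1)·(-1)] = -3
L_2(-1) = (-1)·(-2)/[(2)·(1)] = 1
Sum: 3·(3) + 3·(-3) + (-3)·(1) = -3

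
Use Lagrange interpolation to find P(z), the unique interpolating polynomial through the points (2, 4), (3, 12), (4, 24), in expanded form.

Build the Lagrange basis polynomials:
L_0(z) = (z - 3)(z - 4) / [2] = (1/2)z^2 - (7/2)z + 6
L_1(z) = (z - 2)(z - 4) / [-1] = -z^2 + 6z - 8
L_2(z) = (z - 2)(z - 3) / [2] = (1/2)z^2 - (5/2)z + 3
P(z) = 4·L_0 + 12·L_1 + 24·L_2
  4·L_0(z) = 2z^2 - 14z + 24
  12·L_1(z) = -12z^2 + 72z - 96
  24·L_2(z) = 12z^2 - 60z + 72
Adding term by term: 2z^2 - 2z

P(z) = 2z^2 - 2z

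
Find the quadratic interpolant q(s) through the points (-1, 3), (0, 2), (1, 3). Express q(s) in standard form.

q(s) = s^2 + 2

Newton's divided differences:
q[-1,0] = (2 - 3) / (0 - (-1)) = -1
q[0,1] = (3 - 2) / (1 - 0) = 1
q[-1,0,1] = (1 - (-1)) / (1 - (-1)) = 1
q(s) = 3 + (-1)·(s + 1) + 1·(s + 1)s
Expanding: q(s) = s^2 + 2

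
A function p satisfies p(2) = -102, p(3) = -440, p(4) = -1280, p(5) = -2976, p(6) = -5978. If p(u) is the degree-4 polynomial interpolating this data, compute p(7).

Evaluate each Lagrange basis at u = 7:
L_0(7) = (4)·(3)·(2)·(1)/[(-1)·(-2)·(-3)·(-4)] = 1
L_1(7) = (5)·(3)·(2)·(1)/[(1)·(-1)·(-2)·(-3)] = -5
L_2(7) = (5)·(4)·(2)·(1)/[(2)·(1)·(-1)·(-2)] = 10
L_3(7) = (5)·(4)·(3)·(1)/[(3)·(2)·(1)·(-1)] = -10
L_4(7) = (5)·(4)·(3)·(2)/[(4)·(3)·(2)·(1)] = 5
Sum: (-102)·(1) + (-440)·(-5) + (-1280)·(10) + (-2976)·(-10) + (-5978)·(5) = -10832

-10832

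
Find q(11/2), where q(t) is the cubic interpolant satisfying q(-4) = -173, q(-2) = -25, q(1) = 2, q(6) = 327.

245

Using Newton's divided-difference form:
q[-4,-2] = (-25 - (-173)) / (-2 - (-4)) = 74
q[-2,1] = (2 - (-25)) / (1 - (-2)) = 9
q[1,6] = (327 - 2) / (6 - 1) = 65
q[-4,-2,1] = (9 - 74) / (1 - (-4)) = -13
q[-2,1,6] = (65 - 9) / (6 - (-2)) = 7
q[-4,-2,1,6] = (7 - (-13)) / (6 - (-4)) = 2
q(11/2) = -173 + 74·(19/2) + (-13)·(19/2)·(15/2) + 2·(19/2)·(15/2)·(9/2) = 245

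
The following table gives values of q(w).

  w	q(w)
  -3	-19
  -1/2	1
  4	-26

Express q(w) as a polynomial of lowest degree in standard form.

q(w) = -2w^2 + w + 2

Newton's divided differences:
q[-3,-1/2] = (1 - (-19)) / (-1/2 - (-3)) = 8
q[-1/2,4] = (-26 - 1) / (4 - (-1/2)) = -6
q[-3,-1/2,4] = (-6 - 8) / (4 - (-3)) = -2
q(w) = -19 + 8·(w + 3) + (-2)·(w + 3)(w + 1/2)
Expanding: q(w) = -2w^2 + w + 2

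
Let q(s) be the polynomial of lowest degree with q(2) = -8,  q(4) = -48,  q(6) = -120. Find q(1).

0

L_0(1) = (-3)·(-5)/[(-2)·(-4)] = 15/8
L_1(1) = (-1)·(-5)/[(2)·(-2)] = -5/4
L_2(1) = (-1)·(-3)/[(4)·(2)] = 3/8
Sum: (-8)·(15/8) + (-48)·(-5/4) + (-120)·(3/8) = 0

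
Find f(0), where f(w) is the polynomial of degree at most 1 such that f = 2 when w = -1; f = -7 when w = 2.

-1

L_0(0) = (-2)/[(-3)] = 2/3
L_1(0) = (1)/[(3)] = 1/3
Sum: 2·(2/3) + (-7)·(1/3) = -1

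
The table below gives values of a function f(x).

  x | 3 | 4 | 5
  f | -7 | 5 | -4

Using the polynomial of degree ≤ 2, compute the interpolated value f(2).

Using Newton's divided-difference form:
f[3,4] = (5 - (-7)) / (4 - 3) = 12
f[4,5] = (-4 - 5) / (5 - 4) = -9
f[3,4,5] = (-9 - 12) / (5 - 3) = -21/2
f(2) = -7 + 12·(-1) + (-21/2)·(-1)·(-2) = -40

-40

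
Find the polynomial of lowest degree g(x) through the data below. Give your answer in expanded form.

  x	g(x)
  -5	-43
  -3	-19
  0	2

g(x) = -x^2 + 4x + 2

Newton's divided differences:
g[-5,-3] = (-19 - (-43)) / (-3 - (-5)) = 12
g[-3,0] = (2 - (-19)) / (0 - (-3)) = 7
g[-5,-3,0] = (7 - 12) / (0 - (-5)) = -1
g(x) = -43 + 12·(x + 5) + (-1)·(x + 5)(x + 3)
Expanding: g(x) = -x^2 + 4x + 2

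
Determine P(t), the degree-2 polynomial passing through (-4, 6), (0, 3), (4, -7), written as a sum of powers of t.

P(t) = -(7/32)t^2 - (13/8)t + 3

Newton's divided differences:
P[-4,0] = (3 - 6) / (0 - (-4)) = -3/4
P[0,4] = (-7 - 3) / (4 - 0) = -5/2
P[-4,0,4] = (-5/2 - (-3/4)) / (4 - (-4)) = -7/32
P(t) = 6 + (-3/4)·(t + 4) + (-7/32)·(t + 4)t
Expanding: P(t) = -(7/32)t^2 - (13/8)t + 3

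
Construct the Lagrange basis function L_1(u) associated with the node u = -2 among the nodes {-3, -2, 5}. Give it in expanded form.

L_1(u) = (u + 3)(u - 5) / [(1)·(-7)]
       = (u^2 - 2u - 15) / (-7)

L_1(u) = -(1/7)u^2 + (2/7)u + 15/7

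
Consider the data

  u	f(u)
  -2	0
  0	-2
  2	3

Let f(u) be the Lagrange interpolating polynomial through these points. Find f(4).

15

L_0(4) = (4)·(2)/[(-2)·(-4)] = 1
L_1(4) = (6)·(2)/[(2)·(-2)] = -3
L_2(4) = (6)·(4)/[(4)·(2)] = 3
Sum: 0 + (-2)·(-3) + 3·(3) = 15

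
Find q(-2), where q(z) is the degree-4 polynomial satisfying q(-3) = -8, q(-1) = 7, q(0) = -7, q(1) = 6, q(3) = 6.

213/8

Using Newton's divided-difference form:
q[-3,-1] = (7 - (-8)) / (-1 - (-3)) = 15/2
q[-1,0] = (-7 - 7) / (0 - (-1)) = -14
q[0,1] = (6 - (-7)) / (1 - 0) = 13
q[1,3] = (6 - 6) / (3 - 1) = 0
q[-3,-1,0] = (-14 - 15/2) / (0 - (-3)) = -43/6
q[-1,0,1] = (13 - (-14)) / (1 - (-1)) = 27/2
q[0,1,3] = (0 - 13) / (3 - 0) = -13/3
q[-3,-1,0,1] = (27/2 - (-43/6)) / (1 - (-3)) = 31/6
q[-1,0,1,3] = (-13/3 - 27/2) / (3 - (-1)) = -107/24
q[-3,-1,0,1,3] = (-107/24 - 31/6) / (3 - (-3)) = -77/48
q(-2) = -8 + (15/2)·(1) + (-43/6)·(1)·(-1) + (31/6)·(1)·(-1)·(-2) + (-77/48)·(1)·(-1)·(-2)·(-3) = 213/8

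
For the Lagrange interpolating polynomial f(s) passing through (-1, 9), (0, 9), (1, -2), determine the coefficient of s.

Build the Lagrange basis polynomials:
L_0(s) = s(s - 1) / [2] = (1/2)s^2 - (1/2)s
L_1(s) = (s + 1)(s - 1) / [-1] = -s^2 + 1
L_2(s) = (s + 1)s / [2] = (1/2)s^2 + (1/2)s
f(s) = 9·L_0 + 9·L_1 + (-2)·L_2
Only the coefficient of s is needed; take it from each L_i and combine:
9·(-1/2) + 9·(0) + (-2)·(1/2) = -11/2

-11/2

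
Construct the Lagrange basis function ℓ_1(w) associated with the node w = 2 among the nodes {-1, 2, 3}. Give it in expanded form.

ℓ_1(w) = -(1/3)w^2 + (2/3)w + 1

ℓ_1(w) = (w + 1)(w - 3) / [(3)·(-1)]
       = (w^2 - 2w - 3) / (-3)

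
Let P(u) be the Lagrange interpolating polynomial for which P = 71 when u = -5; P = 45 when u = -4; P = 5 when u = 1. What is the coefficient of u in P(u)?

Build the Lagrange basis polynomials:
L_0(u) = (u + 4)(u - 1) / [6] = (1/6)u^2 + (1/2)u - 2/3
L_1(u) = (u + 5)(u - 1) / [-5] = -(1/5)u^2 - (4/5)u + 1
L_2(u) = (u + 5)(u + 4) / [30] = (1/30)u^2 + (3/10)u + 2/3
P(u) = 71·L_0 + 45·L_1 + 5·L_2
Only the coefficient of u is needed; take it from each L_i and combine:
71·(1/2) + 45·(-4/5) + 5·(3/10) = 1

1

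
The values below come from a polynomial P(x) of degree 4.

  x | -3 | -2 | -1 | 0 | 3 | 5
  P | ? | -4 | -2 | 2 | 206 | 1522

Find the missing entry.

The 5 known values determine P uniquely (degree ≤ 4).
Evaluate each Lagrange basis at x = -3:
L_0(-3) = (-2)·(-3)·(-6)·(-8)/[(-1)·(-2)·(-5)·(-7)] = 144/35
L_1(-3) = (-1)·(-3)·(-6)·(-8)/[(1)·(-1)·(-4)·(-6)] = -6
L_2(-3) = (-1)·(-2)·(-6)·(-8)/[(2)·(1)·(-3)·(-5)] = 16/5
L_3(-3) = (-1)·(-2)·(-3)·(-8)/[(5)·(4)·(3)·(-2)] = -2/5
L_4(-3) = (-1)·(-2)·(-3)·(-6)/[(7)·(6)·(5)·(2)] = 3/35
Sum: (-4)·(144/35) + (-2)·(-6) + 2·(16/5) + 206·(-2/5) + 1522·(3/35) = 50

50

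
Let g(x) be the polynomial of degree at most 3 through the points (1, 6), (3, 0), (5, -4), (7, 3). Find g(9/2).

Evaluate each Lagrange basis at x = 9/2:
L_0(9/2) = (3/2)·(-1/2)·(-5/2)/[(-2)·(-4)·(-6)] = -5/128
L_1(9/2) = (7/2)·(-1/2)·(-5/2)/[(2)·(-2)·(-4)] = 35/128
L_2(9/2) = (7/2)·(3/2)·(-5/2)/[(4)·(2)·(-2)] = 105/128
L_3(9/2) = (7/2)·(3/2)·(-1/2)/[(6)·(4)·(2)] = -7/128
Sum: 6·(-5/128) + 0 + (-4)·(105/128) + 3·(-7/128) = -471/128

-471/128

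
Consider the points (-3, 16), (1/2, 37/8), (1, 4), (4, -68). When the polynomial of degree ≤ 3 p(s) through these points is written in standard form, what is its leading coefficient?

The leading coefficient equals the top divided difference p[-3,1/2,1,4].
p[-3,1/2] = (37/8 - 16) / (1/2 - (-3)) = -13/4
p[1/2,1] = (4 - 37/8) / (1 - 1/2) = -5/4
p[1,4] = (-68 - 4) / (4 - 1) = -24
p[-3,1/2,1] = (-5/4 - (-13/4)) / (1 - (-3)) = 1/2
p[1/2,1,4] = (-24 - (-5/4)) / (4 - 1/2) = -13/2
p[-3,1/2,1,4] = (-13/2 - 1/2) / (4 - (-3)) = -1

-1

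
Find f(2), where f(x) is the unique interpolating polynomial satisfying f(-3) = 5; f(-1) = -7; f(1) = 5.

L_0(2) = (3)·(1)/[(-2)·(-4)] = 3/8
L_1(2) = (5)·(1)/[(2)·(-2)] = -5/4
L_2(2) = (5)·(3)/[(4)·(2)] = 15/8
Sum: 5·(3/8) + (-7)·(-5/4) + 5·(15/8) = 20

20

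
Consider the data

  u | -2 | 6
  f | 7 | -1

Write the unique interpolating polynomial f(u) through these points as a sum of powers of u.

Build the Lagrange basis polynomials:
L_0(u) = (u - 6) / [-8] = -(1/8)u + 3/4
L_1(u) = (u + 2) / [8] = (1/8)u + 1/4
f(u) = 7·L_0 + (-1)·L_1
  7·L_0(u) = -(7/8)u + 21/4
  (-1)·L_1(u) = -(1/8)u - 1/4
Adding term by term: -u + 5

f(u) = -u + 5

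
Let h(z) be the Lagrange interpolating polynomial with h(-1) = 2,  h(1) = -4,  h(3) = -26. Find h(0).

L_0(0) = (-1)·(-3)/[(-2)·(-4)] = 3/8
L_1(0) = (1)·(-3)/[(2)·(-2)] = 3/4
L_2(0) = (1)·(-1)/[(4)·(2)] = -1/8
Sum: 2·(3/8) + (-4)·(3/4) + (-26)·(-1/8) = 1

1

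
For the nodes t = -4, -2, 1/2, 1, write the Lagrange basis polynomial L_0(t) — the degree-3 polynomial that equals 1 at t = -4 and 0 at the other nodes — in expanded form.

L_0(t) = -(1/45)t^3 - (1/90)t^2 + (1/18)t - 1/45

L_0(t) = (t + 2)(t - 1/2)(t - 1) / [(-2)·(-9/2)·(-5)]
       = (t^3 + (1/2)t^2 - (5/2)t + 1) / (-45)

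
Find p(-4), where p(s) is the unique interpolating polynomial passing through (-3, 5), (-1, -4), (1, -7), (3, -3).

183/16

L_0(-4) = (-3)·(-5)·(-7)/[(-2)·(-4)·(-6)] = 35/16
L_1(-4) = (-1)·(-5)·(-7)/[(2)·(-2)·(-4)] = -35/16
L_2(-4) = (-1)·(-3)·(-7)/[(4)·(2)·(-2)] = 21/16
L_3(-4) = (-1)·(-3)·(-5)/[(6)·(4)·(2)] = -5/16
Sum: 5·(35/16) + (-4)·(-35/16) + (-7)·(21/16) + (-3)·(-5/16) = 183/16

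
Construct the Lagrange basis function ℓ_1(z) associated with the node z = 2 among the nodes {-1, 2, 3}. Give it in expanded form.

ℓ_1(z) = -(1/3)z^2 + (2/3)z + 1

ℓ_1(z) = (z + 1)(z - 3) / [(3)·(-1)]
       = (z^2 - 2z - 3) / (-3)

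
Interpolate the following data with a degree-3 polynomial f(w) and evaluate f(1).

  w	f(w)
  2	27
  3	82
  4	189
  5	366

Using Newton's divided-difference form:
f[2,3] = (82 - 27) / (3 - 2) = 55
f[3,4] = (189 - 82) / (4 - 3) = 107
f[4,5] = (366 - 189) / (5 - 4) = 177
f[2,3,4] = (107 - 55) / (4 - 2) = 26
f[3,4,5] = (177 - 107) / (5 - 3) = 35
f[2,3,4,5] = (35 - 26) / (5 - 2) = 3
f(1) = 27 + 55·(-1) + 26·(-1)·(-2) + 3·(-1)·(-2)·(-3) = 6

6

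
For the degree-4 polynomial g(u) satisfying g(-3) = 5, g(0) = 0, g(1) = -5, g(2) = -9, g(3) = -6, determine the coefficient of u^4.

11/90

Build the Lagrange basis polynomials:
L_0(u) = u(u - 1)(u - 2)(u - 3) / [360] = (1/360)u^4 - (1/60)u^3 + (11/360)u^2 - (1/60)u
L_1(u) = (u + 3)(u - 1)(u - 2)(u - 3) / [-18] = -(1/18)u^4 + (1/6)u^3 + (7/18)u^2 - (3/2)u + 1
L_2(u) = (u + 3)u(u - 2)(u - 3) / [8] = (1/8)u^4 - (1/4)u^3 - (9/8)u^2 + (9/4)u
L_3(u) = (u + 3)u(u - 1)(u - 3) / [-10] = -(1/10)u^4 + (1/10)u^3 + (9/10)u^2 - (9/10)u
L_4(u) = (u + 3)u(u - 1)(u - 2) / [36] = (1/36)u^4 - (7/36)u^2 + (1/6)u
g(u) = 5·L_0 + 0·L_1 + (-5)·L_2 + (-9)·L_3 + (-6)·L_4
Only the coefficient of u^4 is needed; take it from each L_i and combine:
5·(1/360) + 0·(-1/18) + (-5)·(1/8) + (-9)·(-1/10) + (-6)·(1/36) = 11/90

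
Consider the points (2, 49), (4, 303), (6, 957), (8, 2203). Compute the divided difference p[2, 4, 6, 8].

p[2,4] = (303 - 49) / (4 - 2) = 127
p[4,6] = (957 - 303) / (6 - 4) = 327
p[6,8] = (2203 - 957) / (8 - 6) = 623
p[2,4,6] = (327 - 127) / (6 - 2) = 50
p[4,6,8] = (623 - 327) / (8 - 4) = 74
p[2,4,6,8] = (74 - 50) / (8 - 2) = 4

4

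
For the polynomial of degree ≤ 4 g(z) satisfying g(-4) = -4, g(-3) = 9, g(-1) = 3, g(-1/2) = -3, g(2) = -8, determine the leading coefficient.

26/175

The leading coefficient equals the top divided difference g[-4,-3,-1,-1/2,2].
g[-4,-3] = (9 - (-4)) / (-3 - (-4)) = 13
g[-3,-1] = (3 - 9) / (-1 - (-3)) = -3
g[-1,-1/2] = (-3 - 3) / (-1/2 - (-1)) = -12
g[-1/2,2] = (-8 - (-3)) / (2 - (-1/2)) = -2
g[-4,-3,-1] = (-3 - 13) / (-1 - (-4)) = -16/3
g[-3,-1,-1/2] = (-12 - (-3)) / (-1/2 - (-3)) = -18/5
g[-1,-1/2,2] = (-2 - (-12)) / (2 - (-1)) = 10/3
g[-4,-3,-1,-1/2] = (-18/5 - (-16/3)) / (-1/2 - (-4)) = 52/105
g[-3,-1,-1/2,2] = (10/3 - (-18/5)) / (2 - (-3)) = 104/75
g[-4,-3,-1,-1/2,2] = (104/75 - 52/105) / (2 - (-4)) = 26/175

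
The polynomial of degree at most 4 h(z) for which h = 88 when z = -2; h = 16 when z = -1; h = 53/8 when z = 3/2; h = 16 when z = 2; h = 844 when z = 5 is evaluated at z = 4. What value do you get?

Evaluate each Lagrange basis at z = 4:
L_0(4) = (5)·(5/2)·(2)·(-1)/[(-1)·(-7/2)·(-4)·(-7)] = -25/98
L_1(4) = (6)·(5/2)·(2)·(-1)/[(1)·(-5/2)·(-3)·(-6)] = 2/3
L_2(4) = (6)·(5)·(2)·(-1)/[(7/2)·(5/2)·(-1/2)·(-7/2)] = -192/49
L_3(4) = (6)·(5)·(5/2)·(-1)/[(4)·(3)·(1/2)·(-3)] = 25/6
L_4(4) = (6)·(5)·(5/2)·(2)/[(7)·(6)·(7/2)·(3)] = 50/147
Sum: 88·(-25/98) + 16·(2/3) + 53/8·(-192/49) + 16·(25/6) + 844·(50/147) = 316

316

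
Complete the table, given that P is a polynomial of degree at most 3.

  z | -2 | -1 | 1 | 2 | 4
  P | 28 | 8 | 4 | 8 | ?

The 4 known values determine P uniquely (degree ≤ 3).
L_0(4) = (5)·(3)·(2)/[(-1)·(-3)·(-4)] = -5/2
L_1(4) = (6)·(3)·(2)/[(1)·(-2)·(-3)] = 6
L_2(4) = (6)·(5)·(2)/[(3)·(2)·(-1)] = -10
L_3(4) = (6)·(5)·(3)/[(4)·(3)·(1)] = 15/2
Sum: 28·(-5/2) + 8·(6) + 4·(-10) + 8·(15/2) = -2

-2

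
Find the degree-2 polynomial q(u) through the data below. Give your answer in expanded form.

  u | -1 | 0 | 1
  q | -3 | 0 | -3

q(u) = -3u^2

L_0(u) = u(u - 1) / [2] = (1/2)u^2 - (1/2)u
L_1(u) = (u + 1)(u - 1) / [-1] = -u^2 + 1
L_2(u) = (u + 1)u / [2] = (1/2)u^2 + (1/2)u
q(u) = (-3)·L_0 + 0·L_1 + (-3)·L_2
  (-3)·L_0(u) = -(3/2)u^2 + (3/2)u
  0·L_1(u) = 0
  (-3)·L_2(u) = -(3/2)u^2 - (3/2)u
Adding term by term: -3u^2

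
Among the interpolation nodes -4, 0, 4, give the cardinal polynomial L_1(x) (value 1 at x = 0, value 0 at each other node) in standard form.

L_1(x) = -(1/16)x^2 + 1

L_1(x) = (x + 4)(x - 4) / [(4)·(-4)]
       = (x^2 - 16) / (-16)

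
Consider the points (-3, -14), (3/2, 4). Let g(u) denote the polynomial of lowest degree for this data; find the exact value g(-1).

Evaluate each Lagrange basis at u = -1:
L_0(-1) = (-5/2)/[(-9/2)] = 5/9
L_1(-1) = (2)/[(9/2)] = 4/9
Sum: (-14)·(5/9) + 4·(4/9) = -6

-6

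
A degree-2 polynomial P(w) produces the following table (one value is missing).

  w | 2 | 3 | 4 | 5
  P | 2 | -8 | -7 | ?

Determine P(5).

The 3 known values determine P uniquely (degree ≤ 2).
L_0(5) = (2)·(1)/[(-1)·(-2)] = 1
L_1(5) = (3)·(1)/[(1)·(-1)] = -3
L_2(5) = (3)·(2)/[(2)·(1)] = 3
Sum: 2·(1) + (-8)·(-3) + (-7)·(3) = 5

5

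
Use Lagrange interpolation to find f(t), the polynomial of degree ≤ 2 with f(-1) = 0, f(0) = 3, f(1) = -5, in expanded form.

L_0(t) = t(t - 1) / [2] = (1/2)t^2 - (1/2)t
L_1(t) = (t + 1)(t - 1) / [-1] = -t^2 + 1
L_2(t) = (t + 1)t / [2] = (1/2)t^2 + (1/2)t
f(t) = 0·L_0 + 3·L_1 + (-5)·L_2
  0·L_0(t) = 0
  3·L_1(t) = -3t^2 + 3
  (-5)·L_2(t) = -(5/2)t^2 - (5/2)t
Adding term by term: -(11/2)t^2 - (5/2)t + 3

f(t) = -(11/2)t^2 - (5/2)t + 3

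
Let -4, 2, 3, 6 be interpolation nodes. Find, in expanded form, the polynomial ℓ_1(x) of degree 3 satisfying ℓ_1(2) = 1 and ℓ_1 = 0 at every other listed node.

ℓ_1(x) = (1/24)x^3 - (5/24)x^2 - (3/4)x + 3

ℓ_1(x) = (x + 4)(x - 3)(x - 6) / [(6)·(-1)·(-4)]
       = (x^3 - 5x^2 - 18x + 72) / (24)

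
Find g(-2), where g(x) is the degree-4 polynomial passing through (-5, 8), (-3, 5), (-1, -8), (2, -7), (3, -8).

-33/14

L_0(-2) = (1)·(-1)·(-4)·(-5)/[(-2)·(-4)·(-7)·(-8)] = -5/112
L_1(-2) = (3)·(-1)·(-4)·(-5)/[(2)·(-2)·(-5)·(-6)] = 1/2
L_2(-2) = (3)·(1)·(-4)·(-5)/[(4)·(2)·(-3)·(-4)] = 5/8
L_3(-2) = (3)·(1)·(-1)·(-5)/[(7)·(5)·(3)·(-1)] = -1/7
L_4(-2) = (3)·(1)·(-1)·(-4)/[(8)·(6)·(4)·(1)] = 1/16
Sum: 8·(-5/112) + 5·(1/2) + (-8)·(5/8) + (-7)·(-1/7) + (-8)·(1/16) = -33/14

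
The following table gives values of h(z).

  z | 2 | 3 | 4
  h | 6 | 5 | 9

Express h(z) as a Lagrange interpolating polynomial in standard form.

h(z) = (5/2)z^2 - (27/2)z + 23

Build the Lagrange basis polynomials:
L_0(z) = (z - 3)(z - 4) / [2] = (1/2)z^2 - (7/2)z + 6
L_1(z) = (z - 2)(z - 4) / [-1] = -z^2 + 6z - 8
L_2(z) = (z - 2)(z - 3) / [2] = (1/2)z^2 - (5/2)z + 3
h(z) = 6·L_0 + 5·L_1 + 9·L_2
  6·L_0(z) = 3z^2 - 21z + 36
  5·L_1(z) = -5z^2 + 30z - 40
  9·L_2(z) = (9/2)z^2 - (45/2)z + 27
Adding term by term: (5/2)z^2 - (27/2)z + 23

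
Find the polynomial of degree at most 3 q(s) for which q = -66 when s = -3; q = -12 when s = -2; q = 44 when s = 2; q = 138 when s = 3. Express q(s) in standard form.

q(s) = 4s^3 + 4s^2 - 2s

Newton's divided differences:
q[-3,-2] = (-12 - (-66)) / (-2 - (-3)) = 54
q[-2,2] = (44 - (-12)) / (2 - (-2)) = 14
q[2,3] = (138 - 44) / (3 - 2) = 94
q[-3,-2,2] = (14 - 54) / (2 - (-3)) = -8
q[-2,2,3] = (94 - 14) / (3 - (-2)) = 16
q[-3,-2,2,3] = (16 - (-8)) / (3 - (-3)) = 4
q(s) = -66 + 54·(s + 3) + (-8)·(s + 3)(s + 2) + 4·(s + 3)(s + 2)(s - 2)
Expanding: q(s) = 4s^3 + 4s^2 - 2s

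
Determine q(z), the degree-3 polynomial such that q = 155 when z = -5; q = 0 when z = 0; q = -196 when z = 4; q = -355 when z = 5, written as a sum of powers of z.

Newton's divided differences:
q[-5,0] = (0 - 155) / (0 - (-5)) = -31
q[0,4] = (-196 - 0) / (4 - 0) = -49
q[4,5] = (-355 - (-196)) / (5 - 4) = -159
q[-5,0,4] = (-49 - (-31)) / (4 - (-5)) = -2
q[0,4,5] = (-159 - (-49)) / (5 - 0) = -22
q[-5,0,4,5] = (-22 - (-2)) / (5 - (-5)) = -2
q(z) = 155 + (-31)·(z + 5) + (-2)·(z + 5)z + (-2)·(z + 5)z(z - 4)
Expanding: q(z) = -2z^3 - 4z^2 - z

q(z) = -2z^3 - 4z^2 - z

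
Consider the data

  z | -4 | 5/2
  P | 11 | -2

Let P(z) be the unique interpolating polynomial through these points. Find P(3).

Evaluate each Lagrange basis at z = 3:
L_0(3) = (1/2)/[(-13/2)] = -1/13
L_1(3) = (7)/[(13/2)] = 14/13
Sum: 11·(-1/13) + (-2)·(14/13) = -3

-3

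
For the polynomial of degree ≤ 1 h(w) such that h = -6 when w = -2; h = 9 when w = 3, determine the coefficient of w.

3

The leading coefficient equals the top divided difference h[-2,3].
h[-2,3] = (9 - (-6)) / (3 - (-2)) = 3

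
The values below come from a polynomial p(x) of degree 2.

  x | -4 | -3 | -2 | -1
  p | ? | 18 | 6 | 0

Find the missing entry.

The 3 known values determine p uniquely (degree ≤ 2).
Evaluate each Lagrange basis at x = -4:
L_0(-4) = (-2)·(-3)/[(-1)·(-2)] = 3
L_1(-4) = (-1)·(-3)/[(1)·(-1)] = -3
L_2(-4) = (-1)·(-2)/[(2)·(1)] = 1
Sum: 18·(3) + 6·(-3) + 0 = 36

36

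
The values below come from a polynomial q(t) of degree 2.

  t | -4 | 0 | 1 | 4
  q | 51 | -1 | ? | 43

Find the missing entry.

1

The 3 known values determine q uniquely (degree ≤ 2).
Evaluate each Lagrange basis at t = 1:
L_0(1) = (1)·(-3)/[(-4)·(-8)] = -3/32
L_1(1) = (5)·(-3)/[(4)·(-4)] = 15/16
L_2(1) = (5)·(1)/[(8)·(4)] = 5/32
Sum: 51·(-3/32) + (-1)·(15/16) + 43·(5/32) = 1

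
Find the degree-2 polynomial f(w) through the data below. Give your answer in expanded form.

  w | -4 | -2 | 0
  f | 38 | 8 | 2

f(w) = 3w^2 + 3w + 2

L_0(w) = (w + 2)w / [8] = (1/8)w^2 + (1/4)w
L_1(w) = (w + 4)w / [-4] = -(1/4)w^2 - w
L_2(w) = (w + 4)(w + 2) / [8] = (1/8)w^2 + (3/4)w + 1
f(w) = 38·L_0 + 8·L_1 + 2·L_2
  38·L_0(w) = (19/4)w^2 + (19/2)w
  8·L_1(w) = -2w^2 - 8w
  2·L_2(w) = (1/4)w^2 + (3/2)w + 2
Adding term by term: 3w^2 + 3w + 2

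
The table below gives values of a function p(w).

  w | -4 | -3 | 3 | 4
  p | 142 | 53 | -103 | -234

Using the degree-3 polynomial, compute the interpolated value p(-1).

L_0(-1) = (2)·(-4)·(-5)/[(-1)·(-7)·(-8)] = -5/7
L_1(-1) = (3)·(-4)·(-5)/[(1)·(-6)·(-7)] = 10/7
L_2(-1) = (3)·(2)·(-5)/[(7)·(6)·(-1)] = 5/7
L_3(-1) = (3)·(2)·(-4)/[(8)·(7)·(1)] = -3/7
Sum: 142·(-5/7) + 53·(10/7) + (-103)·(5/7) + (-234)·(-3/7) = 1

1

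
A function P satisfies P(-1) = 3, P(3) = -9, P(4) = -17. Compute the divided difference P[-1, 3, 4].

-1

P[-1,3] = (-9 - 3) / (3 - (-1)) = -3
P[3,4] = (-17 - (-9)) / (4 - 3) = -8
P[-1,3,4] = (-8 - (-3)) / (4 - (-1)) = -1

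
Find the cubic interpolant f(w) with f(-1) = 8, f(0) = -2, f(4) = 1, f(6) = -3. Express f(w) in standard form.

f(w) = -(313/840)w^3 + (183/56)w^2 - (2671/420)w - 2

Newton's divided differences:
f[-1,0] = (-2 - 8) / (0 - (-1)) = -10
f[0,4] = (1 - (-2)) / (4 - 0) = 3/4
f[4,6] = (-3 - 1) / (6 - 4) = -2
f[-1,0,4] = (3/4 - (-10)) / (4 - (-1)) = 43/20
f[0,4,6] = (-2 - 3/4) / (6 - 0) = -11/24
f[-1,0,4,6] = (-11/24 - 43/20) / (6 - (-1)) = -313/840
f(w) = 8 + (-10)·(w + 1) + (43/20)·(w + 1)w + (-313/840)·(w + 1)w(w - 4)
Expanding: f(w) = -(313/840)w^3 + (183/56)w^2 - (2671/420)w - 2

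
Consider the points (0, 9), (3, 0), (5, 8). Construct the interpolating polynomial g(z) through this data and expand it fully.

Build the Lagrange basis polynomials:
L_0(z) = (z - 3)(z - 5) / [15] = (1/15)z^2 - (8/15)z + 1
L_1(z) = z(z - 5) / [-6] = -(1/6)z^2 + (5/6)z
L_2(z) = z(z - 3) / [10] = (1/10)z^2 - (3/10)z
g(z) = 9·L_0 + 0·L_1 + 8·L_2
  9·L_0(z) = (3/5)z^2 - (24/5)z + 9
  0·L_1(z) = 0
  8·L_2(z) = (4/5)z^2 - (12/5)z
Adding term by term: (7/5)z^2 - (36/5)z + 9

g(z) = (7/5)z^2 - (36/5)z + 9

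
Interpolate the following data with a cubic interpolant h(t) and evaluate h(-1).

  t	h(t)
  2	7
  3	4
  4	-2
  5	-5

L_0(-1) = (-4)·(-5)·(-6)/[(-1)·(-2)·(-3)] = 20
L_1(-1) = (-3)·(-5)·(-6)/[(1)·(-1)·(-2)] = -45
L_2(-1) = (-3)·(-4)·(-6)/[(2)·(1)·(-1)] = 36
L_3(-1) = (-3)·(-4)·(-5)/[(3)·(2)·(1)] = -10
Sum: 7·(20) + 4·(-45) + (-2)·(36) + (-5)·(-10) = -62

-62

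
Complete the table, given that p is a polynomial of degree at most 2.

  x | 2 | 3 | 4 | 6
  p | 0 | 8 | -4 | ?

The 3 known values determine p uniquely (degree ≤ 2).
Evaluate each Lagrange basis at x = 6:
L_0(6) = (3)·(2)/[(-1)·(-2)] = 3
L_1(6) = (4)·(2)/[(1)·(-1)] = -8
L_2(6) = (4)·(3)/[(2)·(1)] = 6
Sum: 0 + 8·(-8) + (-4)·(6) = -88

-88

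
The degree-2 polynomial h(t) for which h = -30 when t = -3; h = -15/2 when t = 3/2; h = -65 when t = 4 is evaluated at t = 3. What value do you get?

L_0(3) = (3/2)·(-1)/[(-9/2)·(-7)] = -1/21
L_1(3) = (6)·(-1)/[(9/2)·(-5/2)] = 8/15
L_2(3) = (6)·(3/2)/[(7)·(5/2)] = 18/35
Sum: (-30)·(-1/21) + (-15/2)·(8/15) + (-65)·(18/35) = -36

-36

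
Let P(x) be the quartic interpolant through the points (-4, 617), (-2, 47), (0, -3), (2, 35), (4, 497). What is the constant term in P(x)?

Build the Lagrange basis polynomials:
L_0(x) = (x + 2)x(x - 2)(x - 4) / [384] = (1/384)x^4 - (1/96)x^3 - (1/96)x^2 + (1/24)x
L_1(x) = (x + 4)x(x - 2)(x - 4) / [-96] = -(1/96)x^4 + (1/48)x^3 + (1/6)x^2 - (1/3)x
L_2(x) = (x + 4)(x + 2)(x - 2)(x - 4) / [64] = (1/64)x^4 - (5/16)x^2 + 1
L_3(x) = (x + 4)(x + 2)x(x - 4) / [-96] = -(1/96)x^4 - (1/48)x^3 + (1/6)x^2 + (1/3)x
L_4(x) = (x + 4)(x + 2)x(x - 2) / [384] = (1/384)x^4 + (1/96)x^3 - (1/96)x^2 - (1/24)x
P(x) = 617·L_0 + 47·L_1 + (-3)·L_2 + 35·L_3 + 497·L_4
Only the constant term is needed; take it from each L_i and combine:
617·(0) + 47·(0) + (-3)·(1) + 35·(0) + 497·(0) = -3

-3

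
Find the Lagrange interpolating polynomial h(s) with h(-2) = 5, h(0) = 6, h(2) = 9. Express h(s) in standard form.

h(s) = (1/4)s^2 + s + 6

L_0(s) = s(s - 2) / [8] = (1/8)s^2 - (1/4)s
L_1(s) = (s + 2)(s - 2) / [-4] = -(1/4)s^2 + 1
L_2(s) = (s + 2)s / [8] = (1/8)s^2 + (1/4)s
h(s) = 5·L_0 + 6·L_1 + 9·L_2
  5·L_0(s) = (5/8)s^2 - (5/4)s
  6·L_1(s) = -(3/2)s^2 + 6
  9·L_2(s) = (9/8)s^2 + (9/4)s
Adding term by term: (1/4)s^2 + s + 6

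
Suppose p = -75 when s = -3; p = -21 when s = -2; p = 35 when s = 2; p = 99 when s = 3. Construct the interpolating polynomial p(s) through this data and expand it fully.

p(s) = 3s^3 + s^2 + 2s + 3

Newton's divided differences:
p[-3,-2] = (-21 - (-75)) / (-2 - (-3)) = 54
p[-2,2] = (35 - (-21)) / (2 - (-2)) = 14
p[2,3] = (99 - 35) / (3 - 2) = 64
p[-3,-2,2] = (14 - 54) / (2 - (-3)) = -8
p[-2,2,3] = (64 - 14) / (3 - (-2)) = 10
p[-3,-2,2,3] = (10 - (-8)) / (3 - (-3)) = 3
p(s) = -75 + 54·(s + 3) + (-8)·(s + 3)(s + 2) + 3·(s + 3)(s + 2)(s - 2)
Expanding: p(s) = 3s^3 + s^2 + 2s + 3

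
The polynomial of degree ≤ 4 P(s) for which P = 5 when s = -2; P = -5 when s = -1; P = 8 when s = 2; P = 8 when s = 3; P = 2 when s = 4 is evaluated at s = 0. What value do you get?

Evaluate each Lagrange basis at s = 0:
L_0(0) = (1)·(-2)·(-3)·(-4)/[(-1)·(-4)·(-5)·(-6)] = -1/5
L_1(0) = (2)·(-2)·(-3)·(-4)/[(1)·(-3)·(-4)·(-5)] = 4/5
L_2(0) = (2)·(1)·(-3)·(-4)/[(4)·(3)·(-1)·(-2)] = 1
L_3(0) = (2)·(1)·(-2)·(-4)/[(5)·(4)·(1)·(-1)] = -4/5
L_4(0) = (2)·(1)·(-2)·(-3)/[(6)·(5)·(2)·(1)] = 1/5
Sum: 5·(-1/5) + (-5)·(4/5) + 8·(1) + 8·(-4/5) + 2·(1/5) = -3

-3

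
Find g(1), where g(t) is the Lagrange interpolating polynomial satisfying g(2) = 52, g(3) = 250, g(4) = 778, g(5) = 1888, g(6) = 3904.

L_0(1) = (-2)·(-3)·(-4)·(-5)/[(-1)·(-2)·(-3)·(-4)] = 5
L_1(1) = (-1)·(-3)·(-4)·(-5)/[(1)·(-1)·(-2)·(-3)] = -10
L_2(1) = (-1)·(-2)·(-4)·(-5)/[(2)·(1)·(-1)·(-2)] = 10
L_3(1) = (-1)·(-2)·(-3)·(-5)/[(3)·(2)·(1)·(-1)] = -5
L_4(1) = (-1)·(-2)·(-3)·(-4)/[(4)·(3)·(2)·(1)] = 1
Sum: 52·(5) + 250·(-10) + 778·(10) + 1888·(-5) + 3904·(1) = 4

4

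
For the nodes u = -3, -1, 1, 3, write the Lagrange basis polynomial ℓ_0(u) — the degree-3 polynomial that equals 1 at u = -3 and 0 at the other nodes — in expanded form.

ℓ_0(u) = -(1/48)u^3 + (1/16)u^2 + (1/48)u - 1/16

ℓ_0(u) = (u + 1)(u - 1)(u - 3) / [(-2)·(-4)·(-6)]
       = (u^3 - 3u^2 - u + 3) / (-48)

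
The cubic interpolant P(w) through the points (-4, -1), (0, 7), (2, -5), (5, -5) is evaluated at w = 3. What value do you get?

L_0(3) = (3)·(1)·(-2)/[(-4)·(-6)·(-9)] = 1/36
L_1(3) = (7)·(1)·(-2)/[(4)·(-2)·(-5)] = -7/20
L_2(3) = (7)·(3)·(-2)/[(6)·(2)·(-3)] = 7/6
L_3(3) = (7)·(3)·(1)/[(9)·(5)·(3)] = 7/45
Sum: (-1)·(1/36) + 7·(-7/20) + (-5)·(7/6) + (-5)·(7/45) = -409/45

-409/45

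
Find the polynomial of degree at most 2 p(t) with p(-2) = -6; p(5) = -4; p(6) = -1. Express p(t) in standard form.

Build the Lagrange basis polynomials:
L_0(t) = (t - 5)(t - 6) / [56] = (1/56)t^2 - (11/56)t + 15/28
L_1(t) = (t + 2)(t - 6) / [-7] = -(1/7)t^2 + (4/7)t + 12/7
L_2(t) = (t + 2)(t - 5) / [8] = (1/8)t^2 - (3/8)t - 5/4
p(t) = (-6)·L_0 + (-4)·L_1 + (-1)·L_2
  (-6)·L_0(t) = -(3/28)t^2 + (33/28)t - 45/14
  (-4)·L_1(t) = (4/7)t^2 - (16/7)t - 48/7
  (-1)·L_2(t) = -(1/8)t^2 + (3/8)t + 5/4
Adding term by term: (19/56)t^2 - (41/56)t - 247/28

p(t) = (19/56)t^2 - (41/56)t - 247/28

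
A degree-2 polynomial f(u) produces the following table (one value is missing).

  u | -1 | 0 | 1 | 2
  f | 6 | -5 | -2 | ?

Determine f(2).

15

The 3 known values determine f uniquely (degree ≤ 2).
Evaluate each Lagrange basis at u = 2:
L_0(2) = (2)·(1)/[(-1)·(-2)] = 1
L_1(2) = (3)·(1)/[(1)·(-1)] = -3
L_2(2) = (3)·(2)/[(2)·(1)] = 3
Sum: 6·(1) + (-5)·(-3) + (-2)·(3) = 15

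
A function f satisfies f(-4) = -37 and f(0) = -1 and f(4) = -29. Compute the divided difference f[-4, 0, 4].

-2

f[-4,0] = (-1 - (-37)) / (0 - (-4)) = 9
f[0,4] = (-29 - (-1)) / (4 - 0) = -7
f[-4,0,4] = (-7 - 9) / (4 - (-4)) = -2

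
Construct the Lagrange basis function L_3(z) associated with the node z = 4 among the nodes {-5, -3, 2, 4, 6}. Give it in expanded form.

L_3(z) = (z + 5)(z + 3)(z - 2)(z - 6) / [(9)·(7)·(2)·(-2)]
       = (z^4 - 37z^2 - 24z + 180) / (-252)

L_3(z) = -(1/252)z^4 + (37/252)z^2 + (2/21)z - 5/7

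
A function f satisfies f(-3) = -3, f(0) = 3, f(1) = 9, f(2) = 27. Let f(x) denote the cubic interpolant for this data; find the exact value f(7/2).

L_0(7/2) = (7/2)·(5/2)·(3/2)/[(-3)·(-4)·(-5)] = -7/32
L_1(7/2) = (13/2)·(5/2)·(3/2)/[(3)·(-1)·(-2)] = 65/16
L_2(7/2) = (13/2)·(7/2)·(3/2)/[(4)·(1)·(-1)] = -273/32
L_3(7/2) = (13/2)·(7/2)·(5/2)/[(5)·(2)·(1)] = 91/16
Sum: (-3)·(-7/32) + 3·(65/16) + 9·(-273/32) + 27·(91/16) = 717/8

717/8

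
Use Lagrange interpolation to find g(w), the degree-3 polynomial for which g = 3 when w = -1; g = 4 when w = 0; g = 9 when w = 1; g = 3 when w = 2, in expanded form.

Build the Lagrange basis polynomials:
L_0(w) = w(w - 1)(w - 2) / [-6] = -(1/6)w^3 + (1/2)w^2 - (1/3)w
L_1(w) = (w + 1)(w - 1)(w - 2) / [2] = (1/2)w^3 - w^2 - (1/2)w + 1
L_2(w) = (w + 1)w(w - 2) / [-2] = -(1/2)w^3 + (1/2)w^2 + w
L_3(w) = (w + 1)w(w - 1) / [6] = (1/6)w^3 - (1/6)w
g(w) = 3·L_0 + 4·L_1 + 9·L_2 + 3·L_3
  3·L_0(w) = -(1/2)w^3 + (3/2)w^2 - w
  4·L_1(w) = 2w^3 - 4w^2 - 2w + 4
  9·L_2(w) = -(9/2)w^3 + (9/2)w^2 + 9w
  3·L_3(w) = (1/2)w^3 - (1/2)w
Adding term by term: -(5/2)w^3 + 2w^2 + (11/2)w + 4

g(w) = -(5/2)w^3 + 2w^2 + (11/2)w + 4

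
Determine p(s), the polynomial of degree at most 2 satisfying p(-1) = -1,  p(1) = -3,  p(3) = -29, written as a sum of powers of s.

L_0(s) = (s - 1)(s - 3) / [8] = (1/8)s^2 - (1/2)s + 3/8
L_1(s) = (s + 1)(s - 3) / [-4] = -(1/4)s^2 + (1/2)s + 3/4
L_2(s) = (s + 1)(s - 1) / [8] = (1/8)s^2 - 1/8
p(s) = (-1)·L_0 + (-3)·L_1 + (-29)·L_2
  (-1)·L_0(s) = -(1/8)s^2 + (1/2)s - 3/8
  (-3)·L_1(s) = (3/4)s^2 - (3/2)s - 9/4
  (-29)·L_2(s) = -(29/8)s^2 + 29/8
Adding term by term: -3s^2 - s + 1

p(s) = -3s^2 - s + 1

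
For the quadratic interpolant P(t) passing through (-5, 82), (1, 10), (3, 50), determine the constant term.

L_0(t) = (t - 1)(t - 3) / [48] = (1/48)t^2 - (1/12)t + 1/16
L_1(t) = (t + 5)(t - 3) / [-12] = -(1/12)t^2 - (1/6)t + 5/4
L_2(t) = (t + 5)(t - 1) / [16] = (1/16)t^2 + (1/4)t - 5/16
P(t) = 82·L_0 + 10·L_1 + 50·L_2
Only the constant term is needed; take it from each L_i and combine:
82·(1/16) + 10·(5/4) + 50·(-5/16) = 2

2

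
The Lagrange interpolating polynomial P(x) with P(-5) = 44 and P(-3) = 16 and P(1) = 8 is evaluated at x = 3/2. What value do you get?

23/2

L_0(3/2) = (9/2)·(1/2)/[(-2)·(-6)] = 3/16
L_1(3/2) = (13/2)·(1/2)/[(2)·(-4)] = -13/32
L_2(3/2) = (13/2)·(9/2)/[(6)·(4)] = 39/32
Sum: 44·(3/16) + 16·(-13/32) + 8·(39/32) = 23/2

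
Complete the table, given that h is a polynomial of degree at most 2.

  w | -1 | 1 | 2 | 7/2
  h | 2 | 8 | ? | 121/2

23

The 3 known values determine h uniquely (degree ≤ 2).
Evaluate each Lagrange basis at w = 2:
L_0(2) = (1)·(-3/2)/[(-2)·(-9/2)] = -1/6
L_1(2) = (3)·(-3/2)/[(2)·(-5/2)] = 9/10
L_2(2) = (3)·(1)/[(9/2)·(5/2)] = 4/15
Sum: 2·(-1/6) + 8·(9/10) + 121/2·(4/15) = 23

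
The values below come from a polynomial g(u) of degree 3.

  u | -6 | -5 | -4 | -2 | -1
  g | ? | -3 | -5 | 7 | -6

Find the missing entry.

67/3

The 4 known values determine g uniquely (degree ≤ 3).
Evaluate each Lagrange basis at u = -6:
L_0(-6) = (-2)·(-4)·(-5)/[(-1)·(-3)·(-4)] = 10/3
L_1(-6) = (-1)·(-4)·(-5)/[(1)·(-2)·(-3)] = -10/3
L_2(-6) = (-1)·(-2)·(-5)/[(3)·(2)·(-1)] = 5/3
L_3(-6) = (-1)·(-2)·(-4)/[(4)·(3)·(1)] = -2/3
Sum: (-3)·(10/3) + (-5)·(-10/3) + 7·(5/3) + (-6)·(-2/3) = 67/3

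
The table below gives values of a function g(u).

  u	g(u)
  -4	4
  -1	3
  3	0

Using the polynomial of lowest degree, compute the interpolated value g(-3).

53/14

Using Newton's divided-difference form:
g[-4,-1] = (3 - 4) / (-1 - (-4)) = -1/3
g[-1,3] = (0 - 3) / (3 - (-1)) = -3/4
g[-4,-1,3] = (-3/4 - (-1/3)) / (3 - (-4)) = -5/84
g(-3) = 4 + (-1/3)·(1) + (-5/84)·(1)·(-2) = 53/14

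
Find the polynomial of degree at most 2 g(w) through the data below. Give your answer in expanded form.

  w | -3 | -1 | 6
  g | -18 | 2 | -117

Build the Lagrange basis polynomials:
L_0(w) = (w + 1)(w - 6) / [18] = (1/18)w^2 - (5/18)w - 1/3
L_1(w) = (w + 3)(w - 6) / [-14] = -(1/14)w^2 + (3/14)w + 9/7
L_2(w) = (w + 3)(w + 1) / [63] = (1/63)w^2 + (4/63)w + 1/21
g(w) = (-18)·L_0 + 2·L_1 + (-117)·L_2
  (-18)·L_0(w) = -w^2 + 5w + 6
  2·L_1(w) = -(1/7)w^2 + (3/7)w + 18/7
  (-117)·L_2(w) = -(13/7)w^2 - (52/7)w - 39/7
Adding term by term: -3w^2 - 2w + 3

g(w) = -3w^2 - 2w + 3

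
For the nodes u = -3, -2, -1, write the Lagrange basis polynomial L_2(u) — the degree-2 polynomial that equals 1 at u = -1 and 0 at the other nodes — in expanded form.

L_2(u) = (1/2)u^2 + (5/2)u + 3

L_2(u) = (u + 3)(u + 2) / [(2)·(1)]
       = (u^2 + 5u + 6) / (2)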